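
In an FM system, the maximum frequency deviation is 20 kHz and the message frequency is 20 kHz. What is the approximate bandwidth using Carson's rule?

Carson's rule: BW = 2*(delta_f + f_m)
= 2*(20 + 20) kHz = 80 kHz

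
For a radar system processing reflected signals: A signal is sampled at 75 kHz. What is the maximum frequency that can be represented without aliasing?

The maximum frequency that can be represented without aliasing
is the Nyquist frequency: f_max = f_s / 2 = 75 kHz / 2 = 75/2 kHz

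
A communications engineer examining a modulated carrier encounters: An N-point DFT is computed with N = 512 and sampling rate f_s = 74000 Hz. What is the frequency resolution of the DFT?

DFT frequency resolution = f_s / N
= 74000 / 512 = 4625/32 Hz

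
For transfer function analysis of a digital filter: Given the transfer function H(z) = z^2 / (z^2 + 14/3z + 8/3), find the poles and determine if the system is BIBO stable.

Poles are roots of the denominator: z^2 + 14/3z + 8/3 = 0.
Quadratic formula: z = [-(14/3) +/- sqrt((14/3)^2 - 4*(8/3))] / 2
Discriminant = 196/9 - 32/3 = 100/9; sqrt = 10/3.
z = (-14/3 +/- 10/3) / 2 => z = -2/3 or z = -4.
|p1| = 4, |p2| = 2/3.
For BIBO stability, all poles must lie inside the unit circle (|p| < 1).
System is UNSTABLE since at least one |p| >= 1.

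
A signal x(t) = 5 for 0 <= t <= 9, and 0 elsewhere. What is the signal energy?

Energy = integral of |x(t)|^2 dt over the signal duration
= 5^2 * 9 = 25 * 9 = 225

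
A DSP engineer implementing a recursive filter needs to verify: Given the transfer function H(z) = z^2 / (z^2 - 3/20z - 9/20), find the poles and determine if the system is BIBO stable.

Poles are roots of the denominator: z^2 - 3/20z - 9/20 = 0.
Quadratic formula: z = [-(-3/20) +/- sqrt((-3/20)^2 - 4*(-9/20))] / 2
Discriminant = 9/400 + 9/5 = 729/400; sqrt = 27/20.
z = (3/20 +/- 27/20) / 2 => z = 3/4 or z = -3/5.
|p1| = 3/4, |p2| = 3/5.
For BIBO stability, all poles must lie inside the unit circle (|p| < 1).
System is STABLE since both |p| < 1.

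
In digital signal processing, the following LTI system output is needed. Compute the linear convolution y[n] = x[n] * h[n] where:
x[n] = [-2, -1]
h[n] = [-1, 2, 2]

y[n] = sum_k x[k]*h[n-k]. Output length = len(x) + len(h) - 1 = 2 + 3 - 1 = 4.
y[0] = -2*-1 = 2
y[1] = -1*-1 + -2*2 = -3
y[2] = -1*2 + -2*2 = -6
y[3] = -1*2 = -2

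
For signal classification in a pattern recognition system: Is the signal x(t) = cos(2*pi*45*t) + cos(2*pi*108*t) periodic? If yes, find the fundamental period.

f1 = 45 Hz, f2 = 108 Hz
Period T1 = 1/45, T2 = 1/108
Ratio T1/T2 = 108/45, which is rational.
The signal is periodic with fundamental period T = 1/GCD(45,108) = 1/9 s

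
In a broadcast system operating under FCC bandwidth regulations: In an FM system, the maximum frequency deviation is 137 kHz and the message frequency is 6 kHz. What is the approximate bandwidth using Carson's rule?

Carson's rule: BW = 2*(delta_f + f_m)
= 2*(137 + 6) kHz = 286 kHz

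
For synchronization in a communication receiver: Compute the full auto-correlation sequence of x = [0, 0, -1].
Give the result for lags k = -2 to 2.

r_xx[k] = sum_m x[m]*x[m+k], indexed from 0, for k = -2 to 2:
  r_xx[-2] = x[2]*x[0] = 0
  r_xx[-1] = x[1]*x[0] + x[2]*x[1] = 0
  r_xx[0] = x[0]*x[0] + x[1]*x[1] + x[2]*x[2] = 1
  r_xx[1] = x[0]*x[1] + x[1]*x[2] = 0
  r_xx[2] = x[0]*x[2] = 0
r_xx = [0, 0, 1, 0, 0]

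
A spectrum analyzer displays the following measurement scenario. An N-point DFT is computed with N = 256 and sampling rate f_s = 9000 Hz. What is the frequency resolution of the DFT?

DFT frequency resolution = f_s / N
= 9000 / 256 = 1125/32 Hz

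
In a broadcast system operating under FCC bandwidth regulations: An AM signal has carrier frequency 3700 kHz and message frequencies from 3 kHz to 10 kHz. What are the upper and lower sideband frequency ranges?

Upper sideband (USB) = fc + [fm_low, fm_high] = 3700 + [3, 10] = [3703, 3710] kHz
Lower sideband (LSB) = fc - [fm_high, fm_low] = 3700 - [10, 3] = [3690, 3697] kHz
Total occupied spectrum: 3690 kHz to 3710 kHz (plus carrier at 3700 kHz)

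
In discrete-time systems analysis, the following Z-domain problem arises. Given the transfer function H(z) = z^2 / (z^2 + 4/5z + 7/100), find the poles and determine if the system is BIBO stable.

Poles are roots of the denominator: z^2 + 4/5z + 7/100 = 0.
Quadratic formula: z = [-(4/5) +/- sqrt((4/5)^2 - 4*(7/100))] / 2
Discriminant = 16/25 - 7/25 = 9/25; sqrt = 3/5.
z = (-4/5 +/- 3/5) / 2 => z = -1/10 or z = -7/10.
|p1| = 1/10, |p2| = 7/10.
For BIBO stability, all poles must lie inside the unit circle (|p| < 1).
System is STABLE since both |p| < 1.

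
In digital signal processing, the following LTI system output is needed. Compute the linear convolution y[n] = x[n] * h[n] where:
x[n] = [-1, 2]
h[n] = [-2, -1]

y[n] = sum_k x[k]*h[n-k]. Output length = len(x) + len(h) - 1 = 2 + 2 - 1 = 3.
y[0] = -1*-2 = 2
y[1] = 2*-2 + -1*-1 = -3
y[2] = 2*-1 = -2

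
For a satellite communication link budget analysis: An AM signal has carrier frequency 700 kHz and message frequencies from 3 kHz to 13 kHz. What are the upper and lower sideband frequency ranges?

Upper sideband (USB) = fc + [fm_low, fm_high] = 700 + [3, 13] = [703, 713] kHz
Lower sideband (LSB) = fc - [fm_high, fm_low] = 700 - [13, 3] = [687, 697] kHz
Total occupied spectrum: 687 kHz to 713 kHz (plus carrier at 700 kHz)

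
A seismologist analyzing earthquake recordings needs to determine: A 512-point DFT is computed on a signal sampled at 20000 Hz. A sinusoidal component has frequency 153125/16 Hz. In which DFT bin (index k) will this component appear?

DFT frequency resolution = f_s/N = 20000/512 = 625/16 Hz
Bin index k = f_signal / resolution = 153125/16 / 625/16 = 245
The signal frequency 153125/16 Hz falls in DFT bin k = 245.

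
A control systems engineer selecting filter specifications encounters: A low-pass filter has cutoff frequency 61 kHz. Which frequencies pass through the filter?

A low-pass filter passes all frequencies below the cutoff frequency 61 kHz and attenuates higher frequencies.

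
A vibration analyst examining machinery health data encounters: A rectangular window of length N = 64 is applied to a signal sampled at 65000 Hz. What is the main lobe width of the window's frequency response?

For a rectangular window of length N,
the main lobe width in frequency is 2*f_s/N.
= 2*65000/64 = 8125/4 Hz
This determines the minimum frequency separation for resolving two sinusoids.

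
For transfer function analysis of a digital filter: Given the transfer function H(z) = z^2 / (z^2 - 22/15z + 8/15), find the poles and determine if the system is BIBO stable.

Poles are roots of the denominator: z^2 - 22/15z + 8/15 = 0.
Quadratic formula: z = [-(-22/15) +/- sqrt((-22/15)^2 - 4*(8/15))] / 2
Discriminant = 484/225 - 32/15 = 4/225; sqrt = 2/15.
z = (22/15 +/- 2/15) / 2 => z = 4/5 or z = 2/3.
|p1| = 2/3, |p2| = 4/5.
For BIBO stability, all poles must lie inside the unit circle (|p| < 1).
System is STABLE since both |p| < 1.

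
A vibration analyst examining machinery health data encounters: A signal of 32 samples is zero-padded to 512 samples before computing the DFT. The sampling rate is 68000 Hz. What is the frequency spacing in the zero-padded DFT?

Original DFT: N = 32, resolution = f_s/N = 68000/32 = 2125 Hz
Zero-padded DFT: N = 512, resolution = f_s/N = 68000/512 = 2125/16 Hz
Zero-padding interpolates the spectrum (finer frequency grid)
but does NOT improve the true spectral resolution (ability to resolve close frequencies).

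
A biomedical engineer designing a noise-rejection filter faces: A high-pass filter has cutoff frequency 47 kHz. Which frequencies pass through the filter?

A high-pass filter passes all frequencies above the cutoff frequency 47 kHz and attenuates lower frequencies.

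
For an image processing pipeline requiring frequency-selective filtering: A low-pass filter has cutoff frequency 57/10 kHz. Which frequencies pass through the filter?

A low-pass filter passes all frequencies below the cutoff frequency 57/10 kHz and attenuates higher frequencies.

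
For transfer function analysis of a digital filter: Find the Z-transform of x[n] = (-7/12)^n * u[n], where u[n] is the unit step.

The Z-transform of a^n * u[n] is z/(z-a) for |z| > |a|.
Here a = -7/12, so X(z) = z/(z - (-7/12)) = 12z/(12z + 7)
ROC: |z| > 7/12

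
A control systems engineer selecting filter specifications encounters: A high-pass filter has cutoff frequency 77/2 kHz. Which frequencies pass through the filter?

A high-pass filter passes all frequencies above the cutoff frequency 77/2 kHz and attenuates lower frequencies.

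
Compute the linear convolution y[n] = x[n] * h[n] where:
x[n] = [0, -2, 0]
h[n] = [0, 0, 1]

y[n] = sum_k x[k]*h[n-k]. Output length = len(x) + len(h) - 1 = 3 + 3 - 1 = 5.
y[0] = 0*0 = 0
y[1] = -2*0 + 0*0 = 0
y[2] = 0*0 + -2*0 + 0*1 = 0
y[3] = 0*0 + -2*1 = -2
y[4] = 0*1 = 0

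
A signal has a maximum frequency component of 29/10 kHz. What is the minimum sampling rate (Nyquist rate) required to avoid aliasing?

By the Nyquist-Shannon sampling theorem,
the minimum sampling rate (Nyquist rate) must be at least 2 * f_max.
Nyquist rate = 2 * 29/10 kHz = 29/5 kHz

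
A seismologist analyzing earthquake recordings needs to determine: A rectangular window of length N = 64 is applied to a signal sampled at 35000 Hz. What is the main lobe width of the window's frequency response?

For a rectangular window of length N,
the main lobe width in frequency is 2*f_s/N.
= 2*35000/64 = 4375/4 Hz
This determines the minimum frequency separation for resolving two sinusoids.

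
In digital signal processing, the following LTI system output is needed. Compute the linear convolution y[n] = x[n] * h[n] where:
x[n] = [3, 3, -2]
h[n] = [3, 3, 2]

y[n] = sum_k x[k]*h[n-k]. Output length = len(x) + len(h) - 1 = 3 + 3 - 1 = 5.
y[0] = 3*3 = 9
y[1] = 3*3 + 3*3 = 18
y[2] = -2*3 + 3*3 + 3*2 = 9
y[3] = -2*3 + 3*2 = 0
y[4] = -2*2 = -4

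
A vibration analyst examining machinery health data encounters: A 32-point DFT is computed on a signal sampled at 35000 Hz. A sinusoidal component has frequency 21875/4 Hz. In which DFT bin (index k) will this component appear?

DFT frequency resolution = f_s/N = 35000/32 = 4375/4 Hz
Bin index k = f_signal / resolution = 21875/4 / 4375/4 = 5
The signal frequency 21875/4 Hz falls in DFT bin k = 5.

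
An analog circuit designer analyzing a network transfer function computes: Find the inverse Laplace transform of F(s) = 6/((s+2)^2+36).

Standard pair: w/((s+a)^2+w^2) <-> e^(-at)*sin(wt)*u(t)
With a=2, w=6: f(t) = e^(-2t)*sin(6t)*u(t)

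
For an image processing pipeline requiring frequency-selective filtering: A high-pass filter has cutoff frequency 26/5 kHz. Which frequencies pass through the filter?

A high-pass filter passes all frequencies above the cutoff frequency 26/5 kHz and attenuates lower frequencies.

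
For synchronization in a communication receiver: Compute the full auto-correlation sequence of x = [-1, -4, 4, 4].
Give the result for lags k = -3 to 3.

r_xx[k] = sum_m x[m]*x[m+k], indexed from 0, for k = -3 to 3:
  r_xx[-3] = x[3]*x[0] = -4
  r_xx[-2] = x[2]*x[0] + x[3]*x[1] = -20
  r_xx[-1] = x[1]*x[0] + x[2]*x[1] + x[3]*x[2] = 4
  r_xx[0] = x[0]*x[0] + x[1]*x[1] + x[2]*x[2] + x[3]*x[3] = 49
  r_xx[1] = x[0]*x[1] + x[1]*x[2] + x[2]*x[3] = 4
  r_xx[2] = x[0]*x[2] + x[1]*x[3] = -20
  r_xx[3] = x[0]*x[3] = -4
r_xx = [-4, -20, 4, 49, 4, -20, -4]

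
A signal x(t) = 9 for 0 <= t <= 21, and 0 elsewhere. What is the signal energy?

Energy = integral of |x(t)|^2 dt over the signal duration
= 9^2 * 21 = 81 * 21 = 1701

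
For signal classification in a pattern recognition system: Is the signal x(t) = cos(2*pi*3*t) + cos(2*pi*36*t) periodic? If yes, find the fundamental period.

f1 = 3 Hz, f2 = 36 Hz
Period T1 = 1/3, T2 = 1/36
Ratio T1/T2 = 36/3, which is rational.
The signal is periodic with fundamental period T = 1/GCD(3,36) = 1/3 s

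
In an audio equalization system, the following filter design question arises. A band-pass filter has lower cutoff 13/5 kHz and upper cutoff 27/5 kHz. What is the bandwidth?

Bandwidth = f_high - f_low
= 27/5 kHz - 13/5 kHz = 14/5 kHz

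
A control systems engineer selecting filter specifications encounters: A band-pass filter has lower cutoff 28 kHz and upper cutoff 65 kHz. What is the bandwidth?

Bandwidth = f_high - f_low
= 65 kHz - 28 kHz = 37 kHz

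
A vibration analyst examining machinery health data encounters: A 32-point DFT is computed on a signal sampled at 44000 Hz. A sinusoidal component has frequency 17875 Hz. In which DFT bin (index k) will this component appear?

DFT frequency resolution = f_s/N = 44000/32 = 1375 Hz
Bin index k = f_signal / resolution = 17875 / 1375 = 13
The signal frequency 17875 Hz falls in DFT bin k = 13.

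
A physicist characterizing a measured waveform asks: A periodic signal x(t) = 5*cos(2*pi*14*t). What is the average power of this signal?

Average power of A*cos(wt) is A^2/2.
P = 5^2 / 2 = 25/2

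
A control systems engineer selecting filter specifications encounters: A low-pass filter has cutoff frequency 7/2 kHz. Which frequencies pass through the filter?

A low-pass filter passes all frequencies below the cutoff frequency 7/2 kHz and attenuates higher frequencies.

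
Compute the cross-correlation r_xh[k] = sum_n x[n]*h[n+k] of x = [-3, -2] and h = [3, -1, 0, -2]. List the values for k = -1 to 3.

Both sequences indexed from 0 and zero outside their support.
Lags with overlap: k = -1 to 3.
  r_xh[-1] = x[1]*h[0] = -6
  r_xh[0] = x[0]*h[0] + x[1]*h[1] = -7
  r_xh[1] = x[0]*h[1] + x[1]*h[2] = 3
  r_xh[2] = x[0]*h[2] + x[1]*h[3] = 4
  r_xh[3] = x[0]*h[3] = 6
r_xh = [-6, -7, 3, 4, 6] (for k = -1, ..., 3)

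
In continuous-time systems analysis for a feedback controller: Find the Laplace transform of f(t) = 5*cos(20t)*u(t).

Standard pair: cos(wt)*u(t) <-> s/(s^2+w^2)
With w = 20: L{5*cos(20t)*u(t)} = 5s/(s^2+400)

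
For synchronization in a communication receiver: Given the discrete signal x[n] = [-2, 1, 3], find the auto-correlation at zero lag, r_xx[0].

The auto-correlation at zero lag r_xx[0] equals the signal energy.
r_xx[0] = sum of x[n]^2 = (-2)^2 + 1^2 + 3^2
= 4 + 1 + 9 = 14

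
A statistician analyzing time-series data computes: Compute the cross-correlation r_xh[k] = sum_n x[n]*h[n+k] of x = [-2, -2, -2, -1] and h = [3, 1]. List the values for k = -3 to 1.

Both sequences indexed from 0 and zero outside their support.
Lags with overlap: k = -3 to 1.
  r_xh[-3] = x[3]*h[0] = -3
  r_xh[-2] = x[2]*h[0] + x[3]*h[1] = -7
  r_xh[-1] = x[1]*h[0] + x[2]*h[1] = -8
  r_xh[0] = x[0]*h[0] + x[1]*h[1] = -8
  r_xh[1] = x[0]*h[1] = -2
r_xh = [-3, -7, -8, -8, -2] (for k = -3, ..., 1)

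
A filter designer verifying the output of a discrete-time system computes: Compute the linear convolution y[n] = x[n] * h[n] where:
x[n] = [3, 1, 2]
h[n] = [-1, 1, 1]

y[n] = sum_k x[k]*h[n-k]. Output length = len(x) + len(h) - 1 = 3 + 3 - 1 = 5.
y[0] = 3*-1 = -3
y[1] = 1*-1 + 3*1 = 2
y[2] = 2*-1 + 1*1 + 3*1 = 2
y[3] = 2*1 + 1*1 = 3
y[4] = 2*1 = 2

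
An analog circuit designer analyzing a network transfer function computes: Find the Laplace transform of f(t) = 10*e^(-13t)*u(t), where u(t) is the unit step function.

Standard Laplace transform pair:
e^(-at)*u(t) <-> 1/(s+a)
With a = 13: L{10*e^(-13t)*u(t)} = 10/(s+13), ROC: Re(s) > -13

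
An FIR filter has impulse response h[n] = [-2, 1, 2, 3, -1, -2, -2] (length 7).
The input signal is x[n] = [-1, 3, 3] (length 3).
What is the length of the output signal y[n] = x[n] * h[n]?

For linear convolution, the output length is:
len(y) = len(x) + len(h) - 1 = 3 + 7 - 1 = 9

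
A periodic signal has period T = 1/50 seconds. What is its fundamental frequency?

The fundamental frequency is the reciprocal of the period.
f = 1/T = 1/(1/50) = 50 Hz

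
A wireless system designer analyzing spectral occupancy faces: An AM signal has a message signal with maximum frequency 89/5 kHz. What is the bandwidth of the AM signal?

In AM (double-sideband), the bandwidth is twice the message frequency.
BW = 2 * f_m = 2 * 89/5 kHz = 178/5 kHz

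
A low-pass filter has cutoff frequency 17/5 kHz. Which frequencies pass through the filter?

A low-pass filter passes all frequencies below the cutoff frequency 17/5 kHz and attenuates higher frequencies.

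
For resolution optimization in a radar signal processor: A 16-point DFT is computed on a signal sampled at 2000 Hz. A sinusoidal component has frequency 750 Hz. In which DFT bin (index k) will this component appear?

DFT frequency resolution = f_s/N = 2000/16 = 125 Hz
Bin index k = f_signal / resolution = 750 / 125 = 6
The signal frequency 750 Hz falls in DFT bin k = 6.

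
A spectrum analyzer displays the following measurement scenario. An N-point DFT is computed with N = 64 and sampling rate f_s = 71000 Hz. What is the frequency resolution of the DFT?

DFT frequency resolution = f_s / N
= 71000 / 64 = 8875/8 Hz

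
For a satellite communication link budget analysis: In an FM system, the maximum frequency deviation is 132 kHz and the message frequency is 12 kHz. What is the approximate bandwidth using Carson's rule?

Carson's rule: BW = 2*(delta_f + f_m)
= 2*(132 + 12) kHz = 288 kHz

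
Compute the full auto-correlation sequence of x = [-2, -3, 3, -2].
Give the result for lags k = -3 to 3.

r_xx[k] = sum_m x[m]*x[m+k], indexed from 0, for k = -3 to 3:
  r_xx[-3] = x[3]*x[0] = 4
  r_xx[-2] = x[2]*x[0] + x[3]*x[1] = 0
  r_xx[-1] = x[1]*x[0] + x[2]*x[1] + x[3]*x[2] = -9
  r_xx[0] = x[0]*x[0] + x[1]*x[1] + x[2]*x[2] + x[3]*x[3] = 26
  r_xx[1] = x[0]*x[1] + x[1]*x[2] + x[2]*x[3] = -9
  r_xx[2] = x[0]*x[2] + x[1]*x[3] = 0
  r_xx[3] = x[0]*x[3] = 4
r_xx = [4, 0, -9, 26, -9, 0, 4]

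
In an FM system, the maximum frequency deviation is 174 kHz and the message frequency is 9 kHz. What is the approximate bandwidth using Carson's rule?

Carson's rule: BW = 2*(delta_f + f_m)
= 2*(174 + 9) kHz = 366 kHz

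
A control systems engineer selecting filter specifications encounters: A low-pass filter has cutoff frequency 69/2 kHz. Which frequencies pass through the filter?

A low-pass filter passes all frequencies below the cutoff frequency 69/2 kHz and attenuates higher frequencies.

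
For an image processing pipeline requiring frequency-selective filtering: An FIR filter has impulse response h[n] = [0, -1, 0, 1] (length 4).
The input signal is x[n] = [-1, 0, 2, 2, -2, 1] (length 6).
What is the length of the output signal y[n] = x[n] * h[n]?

For linear convolution, the output length is:
len(y) = len(x) + len(h) - 1 = 6 + 4 - 1 = 9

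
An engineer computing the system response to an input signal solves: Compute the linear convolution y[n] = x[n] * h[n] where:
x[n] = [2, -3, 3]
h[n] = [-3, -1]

y[n] = sum_k x[k]*h[n-k]. Output length = len(x) + len(h) - 1 = 3 + 2 - 1 = 4.
y[0] = 2*-3 = -6
y[1] = -3*-3 + 2*-1 = 7
y[2] = 3*-3 + -3*-1 = -6
y[3] = 3*-1 = -3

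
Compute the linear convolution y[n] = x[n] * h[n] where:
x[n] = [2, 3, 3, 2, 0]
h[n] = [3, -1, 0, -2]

y[n] = sum_k x[k]*h[n-k]. Output length = len(x) + len(h) - 1 = 5 + 4 - 1 = 8.
y[0] = 2*3 = 6
y[1] = 3*3 + 2*-1 = 7
y[2] = 3*3 + 3*-1 + 2*0 = 6
y[3] = 2*3 + 3*-1 + 3*0 + 2*-2 = -1
y[4] = 0*3 + 2*-1 + 3*0 + 3*-2 = -8
y[5] = 0*-1 + 2*0 + 3*-2 = -6
y[6] = 0*0 + 2*-2 = -4
y[7] = 0*-2 = 0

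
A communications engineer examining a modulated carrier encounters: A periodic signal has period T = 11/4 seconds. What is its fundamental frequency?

The fundamental frequency is the reciprocal of the period.
f = 1/T = 1/(11/4) = 4/11 Hz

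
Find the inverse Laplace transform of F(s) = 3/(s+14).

Standard pair: k/(s+a) <-> k*e^(-at)*u(t)
With k=3, a=14: f(t) = 3*e^(-14t)*u(t)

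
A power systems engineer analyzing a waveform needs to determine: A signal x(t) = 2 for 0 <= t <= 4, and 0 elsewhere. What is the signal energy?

Energy = integral of |x(t)|^2 dt over the signal duration
= 2^2 * 4 = 4 * 4 = 16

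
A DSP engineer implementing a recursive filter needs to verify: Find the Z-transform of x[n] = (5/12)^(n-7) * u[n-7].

Time-shifting property: if X(z) = Z{x[n]}, then Z{x[n-d]} = z^(-d) * X(z)
X(z) = z/(z - 5/12) for x[n] = (5/12)^n * u[n]
Z{x[n-7]} = z^(-7) * z/(z - 5/12) = z^(-6)/(z - 5/12)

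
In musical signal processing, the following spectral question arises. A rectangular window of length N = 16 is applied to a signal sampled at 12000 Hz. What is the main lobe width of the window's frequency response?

For a rectangular window of length N,
the main lobe width in frequency is 2*f_s/N.
= 2*12000/16 = 1500 Hz
This determines the minimum frequency separation for resolving two sinusoids.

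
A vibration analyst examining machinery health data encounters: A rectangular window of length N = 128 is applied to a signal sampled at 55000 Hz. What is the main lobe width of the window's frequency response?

For a rectangular window of length N,
the main lobe width in frequency is 2*f_s/N.
= 2*55000/128 = 6875/8 Hz
This determines the minimum frequency separation for resolving two sinusoids.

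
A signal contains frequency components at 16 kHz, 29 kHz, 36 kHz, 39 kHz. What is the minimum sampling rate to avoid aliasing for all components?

The highest frequency component is f_max = 39 kHz.
Nyquist rate = 2 * f_max = 2 * 39 kHz = 78 kHz.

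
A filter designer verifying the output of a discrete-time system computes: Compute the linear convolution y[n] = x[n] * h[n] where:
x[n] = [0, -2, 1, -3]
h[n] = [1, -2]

y[n] = sum_k x[k]*h[n-k]. Output length = len(x) + len(h) - 1 = 4 + 2 - 1 = 5.
y[0] = 0*1 = 0
y[1] = -2*1 + 0*-2 = -2
y[2] = 1*1 + -2*-2 = 5
y[3] = -3*1 + 1*-2 = -5
y[4] = -3*-2 = 6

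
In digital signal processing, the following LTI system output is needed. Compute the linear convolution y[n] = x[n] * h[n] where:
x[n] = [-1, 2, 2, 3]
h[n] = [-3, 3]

y[n] = sum_k x[k]*h[n-k]. Output length = len(x) + len(h) - 1 = 4 + 2 - 1 = 5.
y[0] = -1*-3 = 3
y[1] = 2*-3 + -1*3 = -9
y[2] = 2*-3 + 2*3 = 0
y[3] = 3*-3 + 2*3 = -3
y[4] = 3*3 = 9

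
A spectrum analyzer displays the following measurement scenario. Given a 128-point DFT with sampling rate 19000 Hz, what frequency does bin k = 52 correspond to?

The frequency of DFT bin k is: f_k = k * f_s / N
f_52 = 52 * 19000 / 128 = 30875/4 Hz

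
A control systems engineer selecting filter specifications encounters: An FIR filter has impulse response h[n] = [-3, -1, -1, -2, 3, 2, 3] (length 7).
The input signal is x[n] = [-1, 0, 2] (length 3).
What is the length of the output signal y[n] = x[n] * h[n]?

For linear convolution, the output length is:
len(y) = len(x) + len(h) - 1 = 3 + 7 - 1 = 9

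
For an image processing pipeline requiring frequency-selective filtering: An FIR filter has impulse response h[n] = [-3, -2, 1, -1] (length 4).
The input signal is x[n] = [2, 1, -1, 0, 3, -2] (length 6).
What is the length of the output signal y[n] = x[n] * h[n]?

For linear convolution, the output length is:
len(y) = len(x) + len(h) - 1 = 6 + 4 - 1 = 9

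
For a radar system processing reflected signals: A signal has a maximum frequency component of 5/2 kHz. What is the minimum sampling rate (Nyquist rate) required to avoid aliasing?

By the Nyquist-Shannon sampling theorem,
the minimum sampling rate (Nyquist rate) must be at least 2 * f_max.
Nyquist rate = 2 * 5/2 kHz = 5 kHz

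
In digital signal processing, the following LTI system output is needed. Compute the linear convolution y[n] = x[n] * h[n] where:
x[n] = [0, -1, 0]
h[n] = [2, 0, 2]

y[n] = sum_k x[k]*h[n-k]. Output length = len(x) + len(h) - 1 = 3 + 3 - 1 = 5.
y[0] = 0*2 = 0
y[1] = -1*2 + 0*0 = -2
y[2] = 0*2 + -1*0 + 0*2 = 0
y[3] = 0*0 + -1*2 = -2
y[4] = 0*2 = 0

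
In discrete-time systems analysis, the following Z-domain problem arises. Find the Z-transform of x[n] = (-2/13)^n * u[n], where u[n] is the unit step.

The Z-transform of a^n * u[n] is z/(z-a) for |z| > |a|.
Here a = -2/13, so X(z) = z/(z - (-2/13)) = 13z/(13z + 2)
ROC: |z| > 2/13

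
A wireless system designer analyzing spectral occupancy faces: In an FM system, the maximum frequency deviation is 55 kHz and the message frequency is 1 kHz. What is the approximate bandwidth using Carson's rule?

Carson's rule: BW = 2*(delta_f + f_m)
= 2*(55 + 1) kHz = 112 kHz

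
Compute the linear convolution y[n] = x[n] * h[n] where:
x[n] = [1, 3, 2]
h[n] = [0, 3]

y[n] = sum_k x[k]*h[n-k]. Output length = len(x) + len(h) - 1 = 3 + 2 - 1 = 4.
y[0] = 1*0 = 0
y[1] = 3*0 + 1*3 = 3
y[2] = 2*0 + 3*3 = 9
y[3] = 2*3 = 6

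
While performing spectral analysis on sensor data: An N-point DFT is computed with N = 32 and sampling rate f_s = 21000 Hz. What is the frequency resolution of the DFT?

DFT frequency resolution = f_s / N
= 21000 / 32 = 2625/4 Hz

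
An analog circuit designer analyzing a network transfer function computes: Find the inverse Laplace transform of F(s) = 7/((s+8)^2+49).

Standard pair: w/((s+a)^2+w^2) <-> e^(-at)*sin(wt)*u(t)
With a=8, w=7: f(t) = e^(-8t)*sin(7t)*u(t)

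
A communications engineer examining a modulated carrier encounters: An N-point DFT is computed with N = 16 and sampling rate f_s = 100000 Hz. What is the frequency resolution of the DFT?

DFT frequency resolution = f_s / N
= 100000 / 16 = 6250 Hz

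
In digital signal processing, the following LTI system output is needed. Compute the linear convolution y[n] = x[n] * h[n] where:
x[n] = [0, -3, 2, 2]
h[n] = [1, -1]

y[n] = sum_k x[k]*h[n-k]. Output length = len(x) + len(h) - 1 = 4 + 2 - 1 = 5.
y[0] = 0*1 = 0
y[1] = -3*1 + 0*-1 = -3
y[2] = 2*1 + -3*-1 = 5
y[3] = 2*1 + 2*-1 = 0
y[4] = 2*-1 = -2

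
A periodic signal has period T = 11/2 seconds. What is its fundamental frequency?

The fundamental frequency is the reciprocal of the period.
f = 1/T = 1/(11/2) = 2/11 Hz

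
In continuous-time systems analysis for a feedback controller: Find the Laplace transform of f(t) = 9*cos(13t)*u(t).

Standard pair: cos(wt)*u(t) <-> s/(s^2+w^2)
With w = 13: L{9*cos(13t)*u(t)} = 9s/(s^2+169)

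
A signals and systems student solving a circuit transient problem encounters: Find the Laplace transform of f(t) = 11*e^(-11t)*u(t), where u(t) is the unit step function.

Standard Laplace transform pair:
e^(-at)*u(t) <-> 1/(s+a)
With a = 11: L{11*e^(-11t)*u(t)} = 11/(s+11), ROC: Re(s) > -11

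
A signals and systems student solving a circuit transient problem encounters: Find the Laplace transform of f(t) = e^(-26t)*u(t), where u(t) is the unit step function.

Standard Laplace transform pair:
e^(-at)*u(t) <-> 1/(s+a)
With a = 26: L{e^(-26t)*u(t)} = 1/(s+26), ROC: Re(s) > -26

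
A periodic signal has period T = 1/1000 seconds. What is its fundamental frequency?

The fundamental frequency is the reciprocal of the period.
f = 1/T = 1/(1/1000) = 1000 Hz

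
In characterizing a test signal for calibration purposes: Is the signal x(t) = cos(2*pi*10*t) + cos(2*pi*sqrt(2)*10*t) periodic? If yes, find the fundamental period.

f1 = 10 Hz, f2 = 10*sqrt(2) Hz
Ratio f2/f1 = sqrt(2), which is irrational.
Since the frequency ratio is irrational, no common period exists.
The signal is not periodic.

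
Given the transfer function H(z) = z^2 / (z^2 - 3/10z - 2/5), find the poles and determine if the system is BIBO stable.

Poles are roots of the denominator: z^2 - 3/10z - 2/5 = 0.
Quadratic formula: z = [-(-3/10) +/- sqrt((-3/10)^2 - 4*(-2/5))] / 2
Discriminant = 9/100 + 8/5 = 169/100; sqrt = 13/10.
z = (3/10 +/- 13/10) / 2 => z = 4/5 or z = -1/2.
|p1| = 4/5, |p2| = 1/2.
For BIBO stability, all poles must lie inside the unit circle (|p| < 1).
System is STABLE since both |p| < 1.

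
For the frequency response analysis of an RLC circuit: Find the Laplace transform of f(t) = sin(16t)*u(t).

Standard pair: sin(wt)*u(t) <-> w/(s^2+w^2)
With w = 16: L{sin(16t)*u(t)} = 16/(s^2+256)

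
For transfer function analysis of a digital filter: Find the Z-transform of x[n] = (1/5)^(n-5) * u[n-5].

Time-shifting property: if X(z) = Z{x[n]}, then Z{x[n-d]} = z^(-d) * X(z)
X(z) = z/(z - 1/5) for x[n] = (1/5)^n * u[n]
Z{x[n-5]} = z^(-5) * z/(z - 1/5) = z^(-4)/(z - 1/5)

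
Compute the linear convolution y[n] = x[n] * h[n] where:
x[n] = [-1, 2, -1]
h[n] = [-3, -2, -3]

y[n] = sum_k x[k]*h[n-k]. Output length = len(x) + len(h) - 1 = 3 + 3 - 1 = 5.
y[0] = -1*-3 = 3
y[1] = 2*-3 + -1*-2 = -4
y[2] = -1*-3 + 2*-2 + -1*-3 = 2
y[3] = -1*-2 + 2*-3 = -4
y[4] = -1*-3 = 3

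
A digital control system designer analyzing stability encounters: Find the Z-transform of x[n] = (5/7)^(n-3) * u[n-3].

Time-shifting property: if X(z) = Z{x[n]}, then Z{x[n-d]} = z^(-d) * X(z)
X(z) = z/(z - 5/7) for x[n] = (5/7)^n * u[n]
Z{x[n-3]} = z^(-3) * z/(z - 5/7) = z^(-2)/(z - 5/7)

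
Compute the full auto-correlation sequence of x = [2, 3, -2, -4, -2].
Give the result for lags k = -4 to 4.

r_xx[k] = sum_m x[m]*x[m+k], indexed from 0, for k = -4 to 4:
  r_xx[-4] = x[4]*x[0] = -4
  r_xx[-3] = x[3]*x[0] + x[4]*x[1] = -14
  r_xx[-2] = x[2]*x[0] + x[3]*x[1] + x[4]*x[2] = -12
  r_xx[-1] = x[1]*x[0] + x[2]*x[1] + x[3]*x[2] + x[4]*x[3] = 16
  r_xx[0] = x[0]*x[0] + x[1]*x[1] + x[2]*x[2] + x[3]*x[3] + x[4]*x[4] = 37
  r_xx[1] = x[0]*x[1] + x[1]*x[2] + x[2]*x[3] + x[3]*x[4] = 16
  r_xx[2] = x[0]*x[2] + x[1]*x[3] + x[2]*x[4] = -12
  r_xx[3] = x[0]*x[3] + x[1]*x[4] = -14
  r_xx[4] = x[0]*x[4] = -4
r_xx = [-4, -14, -12, 16, 37, 16, -12, -14, -4]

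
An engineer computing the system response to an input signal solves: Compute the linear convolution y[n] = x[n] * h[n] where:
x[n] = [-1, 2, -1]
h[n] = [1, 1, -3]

y[n] = sum_k x[k]*h[n-k]. Output length = len(x) + len(h) - 1 = 3 + 3 - 1 = 5.
y[0] = -1*1 = -1
y[1] = 2*1 + -1*1 = 1
y[2] = -1*1 + 2*1 + -1*-3 = 4
y[3] = -1*1 + 2*-3 = -7
y[4] = -1*-3 = 3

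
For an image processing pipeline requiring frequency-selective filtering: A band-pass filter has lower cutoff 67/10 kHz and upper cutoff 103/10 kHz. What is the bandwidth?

Bandwidth = f_high - f_low
= 103/10 kHz - 67/10 kHz = 18/5 kHz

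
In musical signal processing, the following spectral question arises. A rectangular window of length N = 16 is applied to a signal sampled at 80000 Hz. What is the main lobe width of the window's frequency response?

For a rectangular window of length N,
the main lobe width in frequency is 2*f_s/N.
= 2*80000/16 = 10000 Hz
This determines the minimum frequency separation for resolving two sinusoids.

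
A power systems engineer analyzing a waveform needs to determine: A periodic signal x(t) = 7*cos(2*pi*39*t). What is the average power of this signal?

Average power of A*cos(wt) is A^2/2.
P = 7^2 / 2 = 49/2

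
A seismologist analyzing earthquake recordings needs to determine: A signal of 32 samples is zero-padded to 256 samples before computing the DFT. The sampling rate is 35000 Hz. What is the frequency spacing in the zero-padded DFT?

Original DFT: N = 32, resolution = f_s/N = 35000/32 = 4375/4 Hz
Zero-padded DFT: N = 256, resolution = f_s/N = 35000/256 = 4375/32 Hz
Zero-padding interpolates the spectrum (finer frequency grid)
but does NOT improve the true spectral resolution (ability to resolve close frequencies).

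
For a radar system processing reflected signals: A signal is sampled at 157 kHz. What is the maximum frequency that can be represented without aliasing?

The maximum frequency that can be represented without aliasing
is the Nyquist frequency: f_max = f_s / 2 = 157 kHz / 2 = 157/2 kHz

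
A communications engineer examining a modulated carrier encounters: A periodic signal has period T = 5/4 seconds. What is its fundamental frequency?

The fundamental frequency is the reciprocal of the period.
f = 1/T = 1/(5/4) = 4/5 Hz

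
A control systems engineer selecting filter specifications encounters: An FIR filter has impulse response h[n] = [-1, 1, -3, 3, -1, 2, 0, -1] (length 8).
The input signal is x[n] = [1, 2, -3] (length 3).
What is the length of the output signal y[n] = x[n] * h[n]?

For linear convolution, the output length is:
len(y) = len(x) + len(h) - 1 = 3 + 8 - 1 = 10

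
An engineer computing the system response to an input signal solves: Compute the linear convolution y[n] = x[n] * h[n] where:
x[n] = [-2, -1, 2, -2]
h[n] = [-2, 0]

y[n] = sum_k x[k]*h[n-k]. Output length = len(x) + len(h) - 1 = 4 + 2 - 1 = 5.
y[0] = -2*-2 = 4
y[1] = -1*-2 + -2*0 = 2
y[2] = 2*-2 + -1*0 = -4
y[3] = -2*-2 + 2*0 = 4
y[4] = -2*0 = 0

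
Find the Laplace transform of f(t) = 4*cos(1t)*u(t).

Standard pair: cos(wt)*u(t) <-> s/(s^2+w^2)
With w = 1: L{4*cos(1t)*u(t)} = 4s/(s^2+1)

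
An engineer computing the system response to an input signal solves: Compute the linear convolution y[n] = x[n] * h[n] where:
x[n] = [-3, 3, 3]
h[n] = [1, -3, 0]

y[n] = sum_k x[k]*h[n-k]. Output length = len(x) + len(h) - 1 = 3 + 3 - 1 = 5.
y[0] = -3*1 = -3
y[1] = 3*1 + -3*-3 = 12
y[2] = 3*1 + 3*-3 + -3*0 = -6
y[3] = 3*-3 + 3*0 = -9
y[4] = 3*0 = 0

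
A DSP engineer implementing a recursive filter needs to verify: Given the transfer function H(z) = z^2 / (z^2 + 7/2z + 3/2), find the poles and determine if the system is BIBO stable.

Poles are roots of the denominator: z^2 + 7/2z + 3/2 = 0.
Quadratic formula: z = [-(7/2) +/- sqrt((7/2)^2 - 4*(3/2))] / 2
Discriminant = 49/4 - 6 = 25/4; sqrt = 5/2.
z = (-7/2 +/- 5/2) / 2 => z = -1/2 or z = -3.
|p1| = 3, |p2| = 1/2.
For BIBO stability, all poles must lie inside the unit circle (|p| < 1).
System is UNSTABLE since at least one |p| >= 1.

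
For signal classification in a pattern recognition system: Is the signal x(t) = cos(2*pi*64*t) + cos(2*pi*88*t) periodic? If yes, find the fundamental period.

f1 = 64 Hz, f2 = 88 Hz
Period T1 = 1/64, T2 = 1/88
Ratio T1/T2 = 88/64, which is rational.
The signal is periodic with fundamental period T = 1/GCD(64,88) = 1/8 s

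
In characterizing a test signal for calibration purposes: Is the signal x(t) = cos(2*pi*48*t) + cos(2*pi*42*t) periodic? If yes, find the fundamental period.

f1 = 48 Hz, f2 = 42 Hz
Period T1 = 1/48, T2 = 1/42
Ratio T1/T2 = 42/48, which is rational.
The signal is periodic with fundamental period T = 1/GCD(48,42) = 1/6 s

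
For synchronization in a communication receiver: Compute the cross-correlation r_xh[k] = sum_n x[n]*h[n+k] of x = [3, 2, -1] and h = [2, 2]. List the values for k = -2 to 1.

Both sequences indexed from 0 and zero outside their support.
Lags with overlap: k = -2 to 1.
  r_xh[-2] = x[2]*h[0] = -2
  r_xh[-1] = x[1]*h[0] + x[2]*h[1] = 2
  r_xh[0] = x[0]*h[0] + x[1]*h[1] = 10
  r_xh[1] = x[0]*h[1] = 6
r_xh = [-2, 2, 10, 6] (for k = -2, ..., 1)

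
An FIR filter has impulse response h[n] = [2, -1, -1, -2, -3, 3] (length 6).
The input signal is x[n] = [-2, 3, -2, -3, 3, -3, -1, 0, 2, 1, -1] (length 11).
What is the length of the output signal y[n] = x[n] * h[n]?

For linear convolution, the output length is:
len(y) = len(x) + len(h) - 1 = 11 + 6 - 1 = 16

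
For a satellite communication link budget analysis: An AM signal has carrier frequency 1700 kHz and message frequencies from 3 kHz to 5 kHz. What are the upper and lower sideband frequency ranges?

Upper sideband (USB) = fc + [fm_low, fm_high] = 1700 + [3, 5] = [1703, 1705] kHz
Lower sideband (LSB) = fc - [fm_high, fm_low] = 1700 - [5, 3] = [1695, 1697] kHz
Total occupied spectrum: 1695 kHz to 1705 kHz (plus carrier at 1700 kHz)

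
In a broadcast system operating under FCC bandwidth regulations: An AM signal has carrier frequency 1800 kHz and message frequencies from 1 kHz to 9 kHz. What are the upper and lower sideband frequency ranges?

Upper sideband (USB) = fc + [fm_low, fm_high] = 1800 + [1, 9] = [1801, 1809] kHz
Lower sideband (LSB) = fc - [fm_high, fm_low] = 1800 - [9, 1] = [1791, 1799] kHz
Total occupied spectrum: 1791 kHz to 1809 kHz (plus carrier at 1800 kHz)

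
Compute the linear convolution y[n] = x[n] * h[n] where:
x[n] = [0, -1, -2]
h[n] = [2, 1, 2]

y[n] = sum_k x[k]*h[n-k]. Output length = len(x) + len(h) - 1 = 3 + 3 - 1 = 5.
y[0] = 0*2 = 0
y[1] = -1*2 + 0*1 = -2
y[2] = -2*2 + -1*1 + 0*2 = -5
y[3] = -2*1 + -1*2 = -4
y[4] = -2*2 = -4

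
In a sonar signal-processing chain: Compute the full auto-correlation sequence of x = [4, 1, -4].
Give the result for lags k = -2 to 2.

r_xx[k] = sum_m x[m]*x[m+k], indexed from 0, for k = -2 to 2:
  r_xx[-2] = x[2]*x[0] = -16
  r_xx[-1] = x[1]*x[0] + x[2]*x[1] = 0
  r_xx[0] = x[0]*x[0] + x[1]*x[1] + x[2]*x[2] = 33
  r_xx[1] = x[0]*x[1] + x[1]*x[2] = 0
  r_xx[2] = x[0]*x[2] = -16
r_xx = [-16, 0, 33, 0, -16]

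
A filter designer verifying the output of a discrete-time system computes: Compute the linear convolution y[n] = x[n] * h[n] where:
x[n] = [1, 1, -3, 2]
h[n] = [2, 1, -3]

y[n] = sum_k x[k]*h[n-k]. Output length = len(x) + len(h) - 1 = 4 + 3 - 1 = 6.
y[0] = 1*2 = 2
y[1] = 1*2 + 1*1 = 3
y[2] = -3*2 + 1*1 + 1*-3 = -8
y[3] = 2*2 + -3*1 + 1*-3 = -2
y[4] = 2*1 + -3*-3 = 11
y[5] = 2*-3 = -6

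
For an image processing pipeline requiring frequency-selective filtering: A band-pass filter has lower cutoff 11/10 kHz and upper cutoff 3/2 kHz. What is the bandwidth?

Bandwidth = f_high - f_low
= 3/2 kHz - 11/10 kHz = 2/5 kHz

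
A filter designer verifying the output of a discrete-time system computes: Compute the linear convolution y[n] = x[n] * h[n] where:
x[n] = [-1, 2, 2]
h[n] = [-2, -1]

y[n] = sum_k x[k]*h[n-k]. Output length = len(x) + len(h) - 1 = 3 + 2 - 1 = 4.
y[0] = -1*-2 = 2
y[1] = 2*-2 + -1*-1 = -3
y[2] = 2*-2 + 2*-1 = -6
y[3] = 2*-1 = -2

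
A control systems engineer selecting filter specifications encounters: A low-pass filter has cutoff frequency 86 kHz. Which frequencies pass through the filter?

A low-pass filter passes all frequencies below the cutoff frequency 86 kHz and attenuates higher frequencies.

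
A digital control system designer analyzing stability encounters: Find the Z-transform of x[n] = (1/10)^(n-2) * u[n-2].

Time-shifting property: if X(z) = Z{x[n]}, then Z{x[n-d]} = z^(-d) * X(z)
X(z) = z/(z - 1/10) for x[n] = (1/10)^n * u[n]
Z{x[n-2]} = z^(-2) * z/(z - 1/10) = z^(-1)/(z - 1/10)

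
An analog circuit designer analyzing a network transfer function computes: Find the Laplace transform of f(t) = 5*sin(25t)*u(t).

Standard pair: sin(wt)*u(t) <-> w/(s^2+w^2)
With w = 25: L{5*sin(25t)*u(t)} = 125/(s^2+625)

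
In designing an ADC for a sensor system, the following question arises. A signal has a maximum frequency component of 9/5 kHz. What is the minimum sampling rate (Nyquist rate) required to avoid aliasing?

By the Nyquist-Shannon sampling theorem,
the minimum sampling rate (Nyquist rate) must be at least 2 * f_max.
Nyquist rate = 2 * 9/5 kHz = 18/5 kHz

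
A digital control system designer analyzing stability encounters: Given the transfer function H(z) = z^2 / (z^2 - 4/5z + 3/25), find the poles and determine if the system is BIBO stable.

Poles are roots of the denominator: z^2 - 4/5z + 3/25 = 0.
Quadratic formula: z = [-(-4/5) +/- sqrt((-4/5)^2 - 4*(3/25))] / 2
Discriminant = 16/25 - 12/25 = 4/25; sqrt = 2/5.
z = (4/5 +/- 2/5) / 2 => z = 3/5 or z = 1/5.
|p1| = 3/5, |p2| = 1/5.
For BIBO stability, all poles must lie inside the unit circle (|p| < 1).
System is STABLE since both |p| < 1.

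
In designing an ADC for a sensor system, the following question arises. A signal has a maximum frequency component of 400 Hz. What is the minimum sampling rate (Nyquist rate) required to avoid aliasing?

By the Nyquist-Shannon sampling theorem,
the minimum sampling rate (Nyquist rate) must be at least 2 * f_max.
Nyquist rate = 2 * 400 Hz = 800 Hz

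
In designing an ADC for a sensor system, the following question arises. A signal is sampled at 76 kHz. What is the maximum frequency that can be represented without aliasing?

The maximum frequency that can be represented without aliasing
is the Nyquist frequency: f_max = f_s / 2 = 76 kHz / 2 = 38 kHz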